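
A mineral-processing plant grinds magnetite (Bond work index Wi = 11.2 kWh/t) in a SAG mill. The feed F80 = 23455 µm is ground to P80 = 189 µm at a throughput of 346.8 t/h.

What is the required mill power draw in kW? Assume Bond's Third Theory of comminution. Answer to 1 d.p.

W = 10 Wi (P80^-0.5 − F80^-0.5)
W = 10·11.2·(1/√189 − 1/√23455) = 10·11.2·(0.066210) = 7.4155 kWh/t
Mill draw = 7.4155 × 346.8 = 2571.7 kW

P = 2571.7 kW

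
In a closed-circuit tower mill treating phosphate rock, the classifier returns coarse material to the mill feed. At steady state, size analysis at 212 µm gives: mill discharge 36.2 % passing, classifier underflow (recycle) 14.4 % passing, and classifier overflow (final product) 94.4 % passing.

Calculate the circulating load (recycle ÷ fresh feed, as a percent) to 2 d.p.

CL = 266.97 %

Classifier node, passing 212 µm:
r = (o − d)/(d − u)
r = (94.4 − 36.2)/(36.2 − 14.4) = 58.2/21.8 = 2.6697
CL = 100·r = 266.97 %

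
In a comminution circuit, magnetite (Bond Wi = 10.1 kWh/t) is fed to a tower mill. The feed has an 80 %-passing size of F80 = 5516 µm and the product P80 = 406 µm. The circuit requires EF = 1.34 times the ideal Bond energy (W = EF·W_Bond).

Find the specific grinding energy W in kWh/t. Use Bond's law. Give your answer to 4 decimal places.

W_Bond = 10·Wi·(1/√P₈₀ − 1/√F₈₀)
1/√406 = 0.049629;  1/√5516 = 0.013464
W = 10·10.1·(0.049629 − 0.013464) = 3.6526 kWh/t
Apply correction: 3.6526 × 1.34 = 4.8945 kWh/t

W = 4.8945 kWh/t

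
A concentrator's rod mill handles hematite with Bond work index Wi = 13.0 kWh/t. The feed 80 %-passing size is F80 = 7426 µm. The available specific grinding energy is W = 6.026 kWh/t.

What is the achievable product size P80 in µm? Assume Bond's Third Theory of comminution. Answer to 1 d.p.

P80 = 297.7 µm

W = 10 Wi (P80^-0.5 − F80^-0.5)
⇒ 1/√P80 = W/(10 Wi) + 1/√F80
  = 6.0260/(10·13.0) + 1/√7426 = 0.046354 + 0.011604 = 0.057958
P80 = (1/0.057958)² = 17.2538² = 297.69 µm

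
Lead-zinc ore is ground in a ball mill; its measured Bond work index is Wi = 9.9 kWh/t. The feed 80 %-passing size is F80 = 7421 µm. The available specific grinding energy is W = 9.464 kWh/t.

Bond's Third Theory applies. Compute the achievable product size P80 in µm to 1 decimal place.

P80 = 87.0 µm

Bond:  W = 10 Wi (1/√P − 1/√F)
⇒ 1/√P80 = W/(10·Wi) + 1/√F80
  = 9.4640/(10·9.9) + 1/√7421 = 0.095596 + 0.011608 = 0.107204
P80 = (1/0.107204)² = 9.3280² = 87.01 µm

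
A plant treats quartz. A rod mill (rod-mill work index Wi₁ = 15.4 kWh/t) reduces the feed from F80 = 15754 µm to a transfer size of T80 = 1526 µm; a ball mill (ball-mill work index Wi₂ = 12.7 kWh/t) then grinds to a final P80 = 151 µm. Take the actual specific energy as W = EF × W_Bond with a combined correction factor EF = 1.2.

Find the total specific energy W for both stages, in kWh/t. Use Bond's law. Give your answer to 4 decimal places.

W = 10·Wi·(P80^(-½) − F80^(-½))
Stage 1 (15754→1526 µm, Wi₁=15.4): W₁ = 10·15.4·(0.025599 − 0.007967) = 2.7153 kWh/t
Stage 2 (1526→151 µm, Wi₂=12.7): W₂ = 10·12.7·(0.081379 − 0.025599) = 7.0840 kWh/t
W = W₁ + W₂ = 2.7153 + 7.0840 = 9.7993 kWh/t
Apply correction: 9.7993 × 1.2 = 11.7592 kWh/t

W = 11.7592 kWh/t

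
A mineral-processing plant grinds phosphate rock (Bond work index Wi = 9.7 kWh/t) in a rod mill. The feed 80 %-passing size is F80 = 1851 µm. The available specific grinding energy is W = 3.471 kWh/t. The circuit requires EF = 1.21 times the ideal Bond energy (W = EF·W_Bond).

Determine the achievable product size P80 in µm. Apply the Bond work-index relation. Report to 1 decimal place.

P80 = 358.5 µm

W = 10 Wi / √P80 − 10 Wi / √F80
W_Bond = W / EF = 3.471 / 1.21 = 2.8686 kWh/t
P80^(−½) = W_Bond/(10 Wi) + F80^(−½)
  = 2.8686/(10·9.7) + 1/√1851 = 0.029573 + 0.023243 = 0.052816
P80 = (1/0.052816)² = 18.9335² = 358.48 µm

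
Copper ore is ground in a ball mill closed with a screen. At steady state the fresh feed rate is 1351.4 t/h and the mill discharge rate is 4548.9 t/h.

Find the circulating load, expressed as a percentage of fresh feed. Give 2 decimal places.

Discharge = new feed + return, hence
R = M − F = 4548.9 − 1351.4 = 3197.5 t/h
CL = 100·R/F = 100·3197.5/1351.4 = 236.61 %

CL = 236.61 %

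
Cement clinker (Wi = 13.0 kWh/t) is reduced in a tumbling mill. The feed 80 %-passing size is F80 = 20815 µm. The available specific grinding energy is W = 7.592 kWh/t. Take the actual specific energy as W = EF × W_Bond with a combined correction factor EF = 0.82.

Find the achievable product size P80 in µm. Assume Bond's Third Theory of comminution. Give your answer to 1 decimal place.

P80 = 163.7 µm

W_Bond = 10·Wi·(1/√P₈₀ − 1/√F₈₀)
W_Bond = W / EF = 7.592 / 0.82 = 9.2585 kWh/t
P80^(−½) = W_Bond/(10 Wi) + F80^(−½)
  = 9.2585/(10·13.0) + 1/√20815 = 0.071220 + 0.006931 = 0.078151
P80 = (1/0.078151)² = 12.7958² = 163.73 µm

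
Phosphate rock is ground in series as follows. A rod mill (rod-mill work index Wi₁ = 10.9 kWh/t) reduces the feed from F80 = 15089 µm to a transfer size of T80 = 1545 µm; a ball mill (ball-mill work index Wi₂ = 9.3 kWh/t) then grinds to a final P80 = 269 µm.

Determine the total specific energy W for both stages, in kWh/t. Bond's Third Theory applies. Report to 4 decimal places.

W = 5.1900 kWh/t

Bond: W = 10·Wi·(1/√P80 − 1/√F80)
Stage 1 (15089→1545 µm, Wi₁=10.9): W₁ = 10·10.9·(0.025441 − 0.008141) = 1.8857 kWh/t
Stage 2 (1545→269 µm, Wi₂=9.3): W₂ = 10·9.3·(0.060971 − 0.025441) = 3.3043 kWh/t
W = W₁ + W₂ = 1.8857 + 3.3043 = 5.1900 kWh/t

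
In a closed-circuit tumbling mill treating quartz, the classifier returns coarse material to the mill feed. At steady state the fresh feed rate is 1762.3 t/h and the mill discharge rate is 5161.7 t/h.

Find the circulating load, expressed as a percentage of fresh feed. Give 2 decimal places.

CL = 192.90 %

Discharge = new feed + return, hence
R = M − F = 5161.7 − 1762.3 = 3399.4 t/h
CL = 100·R/F = 100·3399.4/1762.3 = 192.90 %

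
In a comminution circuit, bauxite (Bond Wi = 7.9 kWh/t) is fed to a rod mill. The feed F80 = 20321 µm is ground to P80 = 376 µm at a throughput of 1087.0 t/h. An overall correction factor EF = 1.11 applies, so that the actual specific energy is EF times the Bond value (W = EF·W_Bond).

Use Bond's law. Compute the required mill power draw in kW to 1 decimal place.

P = 4247.0 kW

W = 10 Wi (P80^-0.5 − F80^-0.5)
W = 10·7.9·(1/√376 − 1/√20321) = 10·7.9·(0.044556) = 3.5199 kWh/t
Apply correction: 3.5199 × 1.11 = 3.9071 kWh/t
Mill draw = 3.9071 × 1087.0 = 4247.0 kW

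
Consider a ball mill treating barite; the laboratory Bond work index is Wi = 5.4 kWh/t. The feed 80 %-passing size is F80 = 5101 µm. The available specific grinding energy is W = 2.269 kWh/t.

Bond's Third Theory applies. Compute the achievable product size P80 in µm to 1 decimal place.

W = 10 Wi (1/√P80 − 1/√F80)  [Bond]
P80^-0.5 = F80^-0.5 + W/(10 Wi)
  = 2.2690/(10·5.4) + 1/√5101 = 0.042019 + 0.014001 = 0.056020
P80 = (1/0.056020)² = 17.8508² = 318.65 µm

P80 = 318.7 µm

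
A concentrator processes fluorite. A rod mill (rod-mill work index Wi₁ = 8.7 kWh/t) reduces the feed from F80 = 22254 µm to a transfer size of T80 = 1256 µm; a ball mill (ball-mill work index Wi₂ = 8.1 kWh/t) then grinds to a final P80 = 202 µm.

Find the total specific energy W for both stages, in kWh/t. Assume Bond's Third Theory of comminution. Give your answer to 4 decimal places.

W = 5.2852 kWh/t

W = 10 Wi (1/√P80 − 1/√F80)  [Bond]
Stage 1 (22254→1256 µm, Wi₁=8.7): W₁ = 10·8.7·(0.028217 − 0.006703) = 1.8717 kWh/t
Stage 2 (1256→202 µm, Wi₂=8.1): W₂ = 10·8.1·(0.070360 − 0.028217) = 3.4136 kWh/t
W = W₁ + W₂ = 1.8717 + 3.4136 = 5.2852 kWh/t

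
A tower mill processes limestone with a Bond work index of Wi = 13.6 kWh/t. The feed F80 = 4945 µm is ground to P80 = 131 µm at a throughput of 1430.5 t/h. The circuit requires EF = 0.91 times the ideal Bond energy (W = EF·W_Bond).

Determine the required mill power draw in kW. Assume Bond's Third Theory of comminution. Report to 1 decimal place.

W = 10 Wi (1/√P80 − 1/√F80)  [Bond]
W = 10·13.6·(1/√131 − 1/√4945) = 10·13.6·(0.073150) = 9.9484 kWh/t
Apply correction: 9.9484 × 0.91 = 9.0530 kWh/t
Mill draw = 9.0530 × 1430.5 = 12950.4 kW

P = 12950.4 kW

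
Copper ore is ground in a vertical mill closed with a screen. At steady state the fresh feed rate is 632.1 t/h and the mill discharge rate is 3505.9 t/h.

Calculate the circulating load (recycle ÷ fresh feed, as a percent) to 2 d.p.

CL = 454.64 %

Mill node: discharge = fresh + recycle.
R = M − F = 3505.9 − 632.1 = 2873.8 t/h
CL = 100·R/F = 100·2873.8/632.1 = 454.64 %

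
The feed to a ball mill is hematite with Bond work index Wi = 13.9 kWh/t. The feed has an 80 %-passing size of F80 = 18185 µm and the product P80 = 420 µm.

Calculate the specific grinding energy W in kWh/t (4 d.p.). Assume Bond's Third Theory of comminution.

W = 5.7517 kWh/t

W = 10 Wi / √P80 − 10 Wi / √F80
1/√420 = 0.048795;  1/√18185 = 0.007416
W = 10·13.9·(0.048795 − 0.007416) = 5.7517 kWh/t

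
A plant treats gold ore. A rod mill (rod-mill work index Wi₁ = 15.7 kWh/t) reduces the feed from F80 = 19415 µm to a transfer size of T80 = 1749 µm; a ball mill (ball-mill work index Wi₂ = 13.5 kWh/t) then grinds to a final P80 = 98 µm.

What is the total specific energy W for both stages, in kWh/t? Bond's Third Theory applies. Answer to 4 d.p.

W = 13.0364 kWh/t

W_Bond = 10·Wi·(1/√P₈₀ − 1/√F₈₀)
Stage 1 (19415→1749 µm, Wi₁=15.7): W₁ = 10·15.7·(0.023911 − 0.007177) = 2.6273 kWh/t
Stage 2 (1749→98 µm, Wi₂=13.5): W₂ = 10·13.5·(0.101015 − 0.023911) = 10.4090 kWh/t
W = W₁ + W₂ = 2.6273 + 10.4090 = 13.0364 kWh/t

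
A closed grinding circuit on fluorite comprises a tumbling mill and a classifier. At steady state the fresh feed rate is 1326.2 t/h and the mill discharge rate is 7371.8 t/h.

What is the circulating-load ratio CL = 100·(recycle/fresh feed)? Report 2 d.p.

Steady state: M = F + R.
R = M − F = 7371.8 − 1326.2 = 6045.6 t/h
CL = 100·R/F = 100·6045.6/1326.2 = 455.86 %

CL = 455.86 %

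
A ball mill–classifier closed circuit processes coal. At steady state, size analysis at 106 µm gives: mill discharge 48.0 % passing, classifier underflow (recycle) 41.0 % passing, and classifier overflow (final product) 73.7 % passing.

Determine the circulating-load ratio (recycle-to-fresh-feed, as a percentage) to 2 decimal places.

CL = 367.14 %

Balance %-passing 106 µm (r = R/F):
Fd + Rd = Ru + Fo ⇒ R/F = (o−d)/(d−u)
r = (73.7 − 48.0)/(48.0 − 41.0) = 25.7/7.0 = 3.6714
CL = 100·r = 367.14 %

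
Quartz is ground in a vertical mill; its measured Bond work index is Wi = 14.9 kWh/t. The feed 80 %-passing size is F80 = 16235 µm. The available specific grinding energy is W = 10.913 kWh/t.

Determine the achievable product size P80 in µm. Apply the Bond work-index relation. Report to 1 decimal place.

P80 = 152.1 µm

Bond: W = 10·Wi·(1/√P80 − 1/√F80)
⇒ 1/√P80 = W/(10·Wi) + 1/√F80
  = 10.9130/(10·14.9) + 1/√16235 = 0.073242 + 0.007848 = 0.081090
P80 = (1/0.081090)² = 12.3320² = 152.08 µm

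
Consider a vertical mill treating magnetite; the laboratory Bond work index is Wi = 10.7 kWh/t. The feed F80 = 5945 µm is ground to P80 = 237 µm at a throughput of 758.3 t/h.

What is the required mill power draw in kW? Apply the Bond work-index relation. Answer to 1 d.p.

Bond: W = 10·Wi·(1/√P80 − 1/√F80)
W = 10·10.7·(1/√237 − 1/√5945) = 10·10.7·(0.051987) = 5.5627 kWh/t
Mill draw = 5.5627 × 758.3 = 4218.2 kW

P = 4218.2 kW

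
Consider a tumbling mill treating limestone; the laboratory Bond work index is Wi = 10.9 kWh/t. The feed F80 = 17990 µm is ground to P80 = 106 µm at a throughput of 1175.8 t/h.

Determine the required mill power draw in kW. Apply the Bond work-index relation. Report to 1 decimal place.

W = 10 Wi (P80^-0.5 − F80^-0.5)
W = 10·10.9·(1/√106 − 1/√17990) = 10·10.9·(0.089673) = 9.7744 kWh/t
Mill draw = 9.7744 × 1175.8 = 11492.7 kW

P = 11492.7 kW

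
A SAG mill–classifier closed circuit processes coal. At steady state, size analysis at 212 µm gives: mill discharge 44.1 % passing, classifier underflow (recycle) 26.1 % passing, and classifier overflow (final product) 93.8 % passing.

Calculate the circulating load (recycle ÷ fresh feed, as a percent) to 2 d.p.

Balance %-passing 212 µm (r = R/F):
Fd + Rd = Ru + Fo ⇒ R/F = (o−d)/(d−u)
r = (93.8 − 44.1)/(44.1 − 26.1) = 49.7/18.0 = 2.7611
CL = 100·r = 276.11 %

CL = 276.11 %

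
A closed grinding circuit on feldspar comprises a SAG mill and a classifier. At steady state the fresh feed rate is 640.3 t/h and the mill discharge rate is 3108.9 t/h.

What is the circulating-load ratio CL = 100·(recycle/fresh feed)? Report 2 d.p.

CL = 385.54 %

Mill node: discharge = fresh + recycle.
R = M − F = 3108.9 − 640.3 = 2468.6 t/h
CL = 100·R/F = 100·2468.6/640.3 = 385.54 %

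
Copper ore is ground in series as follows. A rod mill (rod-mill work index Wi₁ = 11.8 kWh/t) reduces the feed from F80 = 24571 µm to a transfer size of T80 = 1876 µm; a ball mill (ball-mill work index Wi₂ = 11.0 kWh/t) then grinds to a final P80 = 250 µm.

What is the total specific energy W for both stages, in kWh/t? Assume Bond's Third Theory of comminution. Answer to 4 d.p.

W = 10 Wi (P80^-0.5 − F80^-0.5)
Stage 1 (24571→1876 µm, Wi₁=11.8): W₁ = 10·11.8·(0.023088 − 0.006380) = 1.9716 kWh/t
Stage 2 (1876→250 µm, Wi₂=11.0): W₂ = 10·11.0·(0.063246 − 0.023088) = 4.4173 kWh/t
W = W₁ + W₂ = 1.9716 + 4.4173 = 6.3889 kWh/t

W = 6.3889 kWh/t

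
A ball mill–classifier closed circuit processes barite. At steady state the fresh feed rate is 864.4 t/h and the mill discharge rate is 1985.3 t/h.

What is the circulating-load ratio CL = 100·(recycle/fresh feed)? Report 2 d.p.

CL = 129.67 %

M = F + R at steady state, so:
R = M − F = 1985.3 − 864.4 = 1120.9 t/h
CL = 100·R/F = 100·1120.9/864.4 = 129.67 %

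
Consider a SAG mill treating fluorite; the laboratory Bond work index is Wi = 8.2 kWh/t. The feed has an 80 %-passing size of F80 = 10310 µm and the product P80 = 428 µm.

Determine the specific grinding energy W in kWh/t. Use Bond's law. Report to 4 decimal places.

W = 10·Wi·[P80^(−½) − F80^(−½)]
1/√428 = 0.048337;  1/√10310 = 0.009849
W = 10·8.2·(0.048337 − 0.009849) = 3.1560 kWh/t

W = 3.1560 kWh/t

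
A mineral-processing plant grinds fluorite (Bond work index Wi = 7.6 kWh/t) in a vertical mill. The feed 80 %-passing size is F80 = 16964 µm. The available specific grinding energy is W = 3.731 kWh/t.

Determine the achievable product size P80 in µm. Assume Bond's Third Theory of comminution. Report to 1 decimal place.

W = 10 Wi (P80^-0.5 − F80^-0.5)
⇒ 1/√P80 = W/(10 Wi) + 1/√F80
  = 3.7310/(10·7.6) + 1/√16964 = 0.049092 + 0.007678 = 0.056770
P80 = (1/0.056770)² = 17.6150² = 310.29 µm

P80 = 310.3 µm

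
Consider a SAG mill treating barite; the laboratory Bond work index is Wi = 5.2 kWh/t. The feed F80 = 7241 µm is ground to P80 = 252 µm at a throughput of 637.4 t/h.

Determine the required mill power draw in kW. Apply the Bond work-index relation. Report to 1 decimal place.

Bond:  W = 10 Wi (1/√P − 1/√F)
W = 10·5.2·(1/√252 − 1/√7241) = 10·5.2·(0.051242) = 2.6646 kWh/t
P_mill = W·ṁ = 2.6646·637.4 = 1698.4 kW

P = 1698.4 kW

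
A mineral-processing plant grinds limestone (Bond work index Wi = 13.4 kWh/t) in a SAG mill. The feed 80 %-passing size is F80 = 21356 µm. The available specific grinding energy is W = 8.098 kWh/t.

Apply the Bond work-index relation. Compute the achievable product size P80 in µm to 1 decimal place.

P80 = 220.9 µm

W = 10·Wi·(P80^(-½) − F80^(-½))
⇒ 1/√P80 = W/(10 Wi) + 1/√F80
  = 8.0980/(10·13.4) + 1/√21356 = 0.060433 + 0.006843 = 0.067276
P80 = (1/0.067276)² = 14.8642² = 220.94 µm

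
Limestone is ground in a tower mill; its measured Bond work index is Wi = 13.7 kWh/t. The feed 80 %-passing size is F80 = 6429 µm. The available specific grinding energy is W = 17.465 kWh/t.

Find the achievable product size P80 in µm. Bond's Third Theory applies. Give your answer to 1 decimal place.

Bond:  W = 10 Wi (1/√P − 1/√F)
P80^(−½) = W/(10 Wi) + F80^(−½)
  = 17.4650/(10·13.7) + 1/√6429 = 0.127482 + 0.012472 = 0.139954
P80 = (1/0.139954)² = 7.1452² = 51.05 µm

P80 = 51.1 µm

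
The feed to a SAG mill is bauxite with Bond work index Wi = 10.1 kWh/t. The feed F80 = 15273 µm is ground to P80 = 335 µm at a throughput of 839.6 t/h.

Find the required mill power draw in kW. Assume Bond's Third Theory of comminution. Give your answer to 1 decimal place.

Bond:  W = 10 Wi (1/√P − 1/√F)
W = 10·10.1·(1/√335 − 1/√15273) = 10·10.1·(0.046544) = 4.7010 kWh/t
P = W·T = 4.7010·839.6 = 3946.9 kW

P = 3946.9 kW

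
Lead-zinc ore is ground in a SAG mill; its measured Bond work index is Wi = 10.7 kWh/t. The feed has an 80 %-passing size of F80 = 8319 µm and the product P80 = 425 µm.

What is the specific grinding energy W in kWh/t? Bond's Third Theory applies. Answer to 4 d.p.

W = 4.0171 kWh/t

W = 10 Wi / √P80 − 10 Wi / √F80
1/√425 = 0.048507;  1/√8319 = 0.010964
W = 10·10.7·(0.048507 − 0.010964) = 4.0171 kWh/t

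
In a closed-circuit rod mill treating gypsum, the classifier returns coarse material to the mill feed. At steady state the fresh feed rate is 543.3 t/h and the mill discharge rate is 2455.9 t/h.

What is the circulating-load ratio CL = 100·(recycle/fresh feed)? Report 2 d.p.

CL = 352.03 %

M = F + R at steady state, so:
R = M − F = 2455.9 − 543.3 = 1912.6 t/h
CL = 100·R/F = 100·1912.6/543.3 = 352.03 %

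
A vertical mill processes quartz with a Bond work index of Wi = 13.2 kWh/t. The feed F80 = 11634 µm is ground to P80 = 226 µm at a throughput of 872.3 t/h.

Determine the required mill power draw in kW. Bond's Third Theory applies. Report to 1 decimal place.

W = 10 Wi (1/√P80 − 1/√F80)  [Bond]
W = 10·13.2·(1/√226 − 1/√11634) = 10·13.2·(0.057248) = 7.5567 kWh/t
Mill draw = 7.5567 × 872.3 = 6591.7 kW

P = 6591.7 kW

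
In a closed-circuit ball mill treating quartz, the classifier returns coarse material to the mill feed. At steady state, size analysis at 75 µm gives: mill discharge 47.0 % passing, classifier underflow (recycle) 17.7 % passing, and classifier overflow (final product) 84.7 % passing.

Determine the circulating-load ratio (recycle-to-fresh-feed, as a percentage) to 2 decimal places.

Mass balance on the −75 µm fraction:
d + r·d = r·u + o → r(d−u) = o−d
r = (84.7 − 47.0)/(47.0 − 17.7) = 37.7/29.3 = 1.2867
CL = 100·r = 128.67 %

CL = 128.67 %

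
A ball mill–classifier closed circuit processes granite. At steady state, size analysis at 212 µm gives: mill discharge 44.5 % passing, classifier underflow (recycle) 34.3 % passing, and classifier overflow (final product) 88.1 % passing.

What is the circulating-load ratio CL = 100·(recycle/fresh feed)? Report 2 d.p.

Mass balance on the −212 µm fraction:
r = (o − d)/(d − u)
r = (88.1 − 44.5)/(44.5 − 34.3) = 43.6/10.2 = 4.2745
CL = 100·r = 427.45 %

CL = 427.45 %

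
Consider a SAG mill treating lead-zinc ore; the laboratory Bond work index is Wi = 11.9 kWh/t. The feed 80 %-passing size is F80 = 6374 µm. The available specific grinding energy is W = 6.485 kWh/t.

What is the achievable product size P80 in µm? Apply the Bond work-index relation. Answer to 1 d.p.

P80 = 222.6 µm

W = 10 Wi / √P80 − 10 Wi / √F80
P80^-0.5 = F80^-0.5 + W/(10 Wi)
  = 6.4850/(10·11.9) + 1/√6374 = 0.054496 + 0.012525 = 0.067021
P80 = (1/0.067021)² = 14.9206² = 222.63 µm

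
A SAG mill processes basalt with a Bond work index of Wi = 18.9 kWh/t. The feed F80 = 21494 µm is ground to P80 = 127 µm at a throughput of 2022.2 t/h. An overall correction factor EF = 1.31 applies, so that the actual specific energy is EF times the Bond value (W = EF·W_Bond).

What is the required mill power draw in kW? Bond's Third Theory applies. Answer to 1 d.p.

W = 10·Wi·(P80^(-½) − F80^(-½))
W = 10·18.9·(1/√127 − 1/√21494) = 10·18.9·(0.081915) = 15.4819 kWh/t
Apply correction: 15.4819 × 1.31 = 20.2813 kWh/t
Mill draw = 20.2813 × 2022.2 = 41012.8 kW

P = 41012.8 kW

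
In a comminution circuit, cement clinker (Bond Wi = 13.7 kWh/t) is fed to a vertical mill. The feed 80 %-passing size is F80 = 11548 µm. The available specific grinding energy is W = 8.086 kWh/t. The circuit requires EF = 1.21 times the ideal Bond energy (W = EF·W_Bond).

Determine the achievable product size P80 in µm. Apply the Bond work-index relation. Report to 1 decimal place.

P80 = 296.4 µm

Bond: W = 10·Wi·(1/√P80 − 1/√F80)
W_Bond = W / EF = 8.086 / 1.21 = 6.6826 kWh/t
1/√P80 = 1/√F80 + W_Bond/(10·Wi)
  = 6.6826/(10·13.7) + 1/√11548 = 0.048778 + 0.009306 = 0.058084
P80 = (1/0.058084)² = 17.2164² = 296.41 µm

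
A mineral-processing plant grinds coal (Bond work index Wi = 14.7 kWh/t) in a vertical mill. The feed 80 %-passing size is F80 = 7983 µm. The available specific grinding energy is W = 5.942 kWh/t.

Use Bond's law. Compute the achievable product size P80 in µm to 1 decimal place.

Bond:  W = 10 Wi (1/√P − 1/√F)
P80^(−½) = W/(10 Wi) + F80^(−½)
  = 5.9420/(10·14.7) + 1/√7983 = 0.040422 + 0.011192 = 0.051614
P80 = (1/0.051614)² = 19.3746² = 375.37 µm

P80 = 375.4 µm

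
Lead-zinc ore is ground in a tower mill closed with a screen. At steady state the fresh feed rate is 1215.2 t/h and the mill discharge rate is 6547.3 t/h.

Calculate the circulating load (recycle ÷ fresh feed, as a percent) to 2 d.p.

CL = 438.78 %

M = F + R at steady state, so:
R = M − F = 6547.3 − 1215.2 = 5332.1 t/h
CL = 100·R/F = 100·5332.1/1215.2 = 438.78 %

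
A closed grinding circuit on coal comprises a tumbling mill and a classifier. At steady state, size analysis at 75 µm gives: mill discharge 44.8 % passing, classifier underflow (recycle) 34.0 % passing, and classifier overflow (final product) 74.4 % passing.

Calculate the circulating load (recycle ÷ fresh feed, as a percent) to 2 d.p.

CL = 274.07 %

Balance %-passing 75 µm (r = R/F):
r = (o − d)/(d − u)
r = (74.4 − 44.8)/(44.8 − 34.0) = 29.6/10.8 = 2.7407
CL = 100·r = 274.07 %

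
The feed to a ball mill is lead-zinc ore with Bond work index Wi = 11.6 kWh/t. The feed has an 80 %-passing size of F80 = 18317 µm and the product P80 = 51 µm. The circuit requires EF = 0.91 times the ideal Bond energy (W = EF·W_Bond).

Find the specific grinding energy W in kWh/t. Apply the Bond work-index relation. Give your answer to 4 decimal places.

W_Bond = 10·Wi·(1/√P₈₀ − 1/√F₈₀)
1/√51 = 0.140028;  1/√18317 = 0.007389
W = 10·11.6·(0.140028 − 0.007389) = 15.3862 kWh/t
W_actual = 0.91 × 15.3862 = 14.0014 kWh/t

W = 14.0014 kWh/t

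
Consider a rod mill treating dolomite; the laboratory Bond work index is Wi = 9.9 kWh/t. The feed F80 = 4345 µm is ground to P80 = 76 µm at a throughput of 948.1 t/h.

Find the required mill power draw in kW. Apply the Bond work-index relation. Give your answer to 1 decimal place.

Bond: W = 10·Wi·(1/√P80 − 1/√F80)
W = 10·9.9·(1/√76 − 1/√4345) = 10·9.9·(0.099537) = 9.8542 kWh/t
P_mill = W·ṁ = 9.8542·948.1 = 9342.7 kW

P = 9342.7 kW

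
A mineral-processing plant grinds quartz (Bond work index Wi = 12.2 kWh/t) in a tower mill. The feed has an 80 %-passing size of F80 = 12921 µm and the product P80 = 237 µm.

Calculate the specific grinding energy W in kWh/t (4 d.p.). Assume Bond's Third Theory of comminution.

W = 10 Wi (1/√P80 − 1/√F80)  [Bond]
1/√237 = 0.064957;  1/√12921 = 0.008797
W = 10·12.2·(0.064957 − 0.008797) = 6.8515 kWh/t

W = 6.8515 kWh/t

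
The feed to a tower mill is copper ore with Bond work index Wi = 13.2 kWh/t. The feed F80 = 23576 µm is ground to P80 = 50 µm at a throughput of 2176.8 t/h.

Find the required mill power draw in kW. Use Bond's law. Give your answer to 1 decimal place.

P = 38764.3 kW

W = 10 Wi (P80^-0.5 − F80^-0.5)
W = 10·13.2·(1/√50 − 1/√23576) = 10·13.2·(0.134909) = 17.8079 kWh/t
Power = W × throughput = 17.8079 kWh/t × 2176.8 t/h = 38764.3 kW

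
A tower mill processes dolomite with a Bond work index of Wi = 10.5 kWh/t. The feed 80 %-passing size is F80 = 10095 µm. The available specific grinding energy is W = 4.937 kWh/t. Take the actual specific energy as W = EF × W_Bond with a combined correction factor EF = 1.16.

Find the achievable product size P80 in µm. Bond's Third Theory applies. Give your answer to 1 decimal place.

P80 = 392.3 µm

W = 10·Wi·[P80^(−½) − F80^(−½)]
W_Bond = W / EF = 4.937 / 1.16 = 4.2560 kWh/t
P80^-0.5 = F80^-0.5 + W_Bond/(10 Wi)
  = 4.2560/(10·10.5) + 1/√10095 = 0.040534 + 0.009953 = 0.050486
P80 = (1/0.050486)² = 19.8073² = 392.33 µm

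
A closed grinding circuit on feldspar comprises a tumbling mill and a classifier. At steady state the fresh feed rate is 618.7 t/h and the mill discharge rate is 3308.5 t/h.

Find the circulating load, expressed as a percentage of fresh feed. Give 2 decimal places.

CL = 434.75 %

M = F + R at steady state, so:
R = M − F = 3308.5 − 618.7 = 2689.8 t/h
CL = 100·R/F = 100·2689.8/618.7 = 434.75 %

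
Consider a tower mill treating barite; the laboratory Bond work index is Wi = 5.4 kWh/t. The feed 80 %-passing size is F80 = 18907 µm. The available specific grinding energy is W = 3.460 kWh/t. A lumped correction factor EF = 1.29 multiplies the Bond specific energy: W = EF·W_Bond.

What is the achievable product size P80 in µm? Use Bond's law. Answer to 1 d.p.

P80 = 308.4 µm

Bond: W = 10·Wi·(1/√P80 − 1/√F80)
W_Bond = W / EF = 3.460 / 1.29 = 2.6822 kWh/t
1/√P80 = 1/√F80 + W_Bond/(10·Wi)
  = 2.6822/(10·5.4) + 1/√18907 = 0.049670 + 0.007273 = 0.056942
P80 = (1/0.056942)² = 17.5616² = 308.41 µm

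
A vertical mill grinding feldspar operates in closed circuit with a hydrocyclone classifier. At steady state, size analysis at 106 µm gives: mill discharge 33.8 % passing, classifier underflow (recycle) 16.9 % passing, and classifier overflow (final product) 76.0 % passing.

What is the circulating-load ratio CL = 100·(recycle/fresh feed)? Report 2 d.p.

Mass balance on the −106 µm fraction:
Fd + Rd = Ru + Fo ⇒ R/F = (o−d)/(d−u)
r = (76.0 − 33.8)/(33.8 − 16.9) = 42.2/16.9 = 2.4970
CL = 100·r = 249.70 %

CL = 249.70 %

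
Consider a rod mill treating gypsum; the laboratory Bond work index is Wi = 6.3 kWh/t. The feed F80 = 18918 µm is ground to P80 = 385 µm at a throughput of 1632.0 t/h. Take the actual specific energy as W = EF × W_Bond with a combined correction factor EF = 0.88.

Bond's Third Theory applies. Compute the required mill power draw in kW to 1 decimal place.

P = 3953.4 kW

W = 10·Wi·[P80^(−½) − F80^(−½)]
W = 10·6.3·(1/√385 − 1/√18918) = 10·6.3·(0.043694) = 2.7527 kWh/t
W_actual = 0.88 × 2.7527 = 2.4224 kWh/t
P = W·T = 2.4224·1632.0 = 3953.4 kW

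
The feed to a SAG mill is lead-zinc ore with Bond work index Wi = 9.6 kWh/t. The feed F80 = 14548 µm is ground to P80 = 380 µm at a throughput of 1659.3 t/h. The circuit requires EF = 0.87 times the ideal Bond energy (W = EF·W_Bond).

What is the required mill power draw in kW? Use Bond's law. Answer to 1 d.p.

W = 10 Wi (1/√P80 − 1/√F80)  [Bond]
W = 10·9.6·(1/√380 − 1/√14548) = 10·9.6·(0.043008) = 4.1288 kWh/t
W_actual = 0.87 × 4.1288 = 3.5920 kWh/t
P = W·T = 3.5920·1659.3 = 5960.3 kW

P = 5960.3 kW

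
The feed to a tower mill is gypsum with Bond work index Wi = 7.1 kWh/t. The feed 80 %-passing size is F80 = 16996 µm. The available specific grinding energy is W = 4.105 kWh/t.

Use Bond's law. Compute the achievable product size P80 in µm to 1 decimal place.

W = 10 Wi (P80^-0.5 − F80^-0.5)
P80^-0.5 = F80^-0.5 + W/(10 Wi)
  = 4.1050/(10·7.1) + 1/√16996 = 0.057817 + 0.007671 = 0.065487
P80 = (1/0.065487)² = 15.2701² = 233.18 µm

P80 = 233.2 µm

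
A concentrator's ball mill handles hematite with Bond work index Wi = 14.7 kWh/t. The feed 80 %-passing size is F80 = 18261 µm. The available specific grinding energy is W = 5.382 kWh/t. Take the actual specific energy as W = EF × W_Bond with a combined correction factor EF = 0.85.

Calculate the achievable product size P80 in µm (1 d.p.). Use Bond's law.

W = 10·Wi·(P80^(-½) − F80^(-½))
W_Bond = W / EF = 5.382 / 0.85 = 6.3318 kWh/t
⇒ 1/√P80 = W_Bond/(10 Wi) + 1/√F80
  = 6.3318/(10·14.7) + 1/√18261 = 0.043073 + 0.007400 = 0.050473
P80 = (1/0.050473)² = 19.8124² = 392.53 µm

P80 = 392.5 µm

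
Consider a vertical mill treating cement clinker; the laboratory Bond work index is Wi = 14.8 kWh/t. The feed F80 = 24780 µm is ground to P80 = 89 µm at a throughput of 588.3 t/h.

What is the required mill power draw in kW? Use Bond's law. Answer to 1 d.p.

P = 8676.1 kW

Bond:  W = 10 Wi (1/√P − 1/√F)
W = 10·14.8·(1/√89 − 1/√24780) = 10·14.8·(0.099647) = 14.7478 kWh/t
Power = W × throughput = 14.7478 kWh/t × 588.3 t/h = 8676.1 kW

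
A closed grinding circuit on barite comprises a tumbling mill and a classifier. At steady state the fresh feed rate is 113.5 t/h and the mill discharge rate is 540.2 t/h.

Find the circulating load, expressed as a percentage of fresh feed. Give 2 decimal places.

M = F + R at steady state, so:
R = M − F = 540.2 − 113.5 = 426.7 t/h
CL = 100·R/F = 100·426.7/113.5 = 375.95 %

CL = 375.95 %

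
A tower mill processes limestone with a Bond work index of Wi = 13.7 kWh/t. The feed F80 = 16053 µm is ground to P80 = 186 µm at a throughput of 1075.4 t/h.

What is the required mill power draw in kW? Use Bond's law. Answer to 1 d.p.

P = 9639.9 kW

Bond:  W = 10 Wi (1/√P − 1/√F)
W = 10·13.7·(1/√186 − 1/√16053) = 10·13.7·(0.065431) = 8.9640 kWh/t
P = W·T = 8.9640·1075.4 = 9639.9 kW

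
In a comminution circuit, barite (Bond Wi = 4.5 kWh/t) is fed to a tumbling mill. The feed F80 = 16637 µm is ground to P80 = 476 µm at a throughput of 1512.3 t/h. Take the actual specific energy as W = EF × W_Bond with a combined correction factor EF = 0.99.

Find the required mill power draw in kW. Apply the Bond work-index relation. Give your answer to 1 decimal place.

P = 2565.7 kW

W = 10 Wi (1/√P80 − 1/√F80)  [Bond]
W = 10·4.5·(1/√476 − 1/√16637) = 10·4.5·(0.038082) = 1.7137 kWh/t
With EF = 0.99: W = 1.7137·0.99 = 1.6966 kWh/t
P = W·T = 1.6966·1512.3 = 2565.7 kW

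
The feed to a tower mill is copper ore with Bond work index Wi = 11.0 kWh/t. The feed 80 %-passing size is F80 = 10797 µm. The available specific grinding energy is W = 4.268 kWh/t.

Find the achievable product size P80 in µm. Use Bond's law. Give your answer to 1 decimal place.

P80 = 426.5 µm

W_Bond = 10·Wi·(1/√P₈₀ − 1/√F₈₀)
⇒ 1/√P80 = W/(10 Wi) + 1/√F80
  = 4.2680/(10·11.0) + 1/√10797 = 0.038800 + 0.009624 = 0.048424
P80 = (1/0.048424)² = 20.6510² = 426.46 µm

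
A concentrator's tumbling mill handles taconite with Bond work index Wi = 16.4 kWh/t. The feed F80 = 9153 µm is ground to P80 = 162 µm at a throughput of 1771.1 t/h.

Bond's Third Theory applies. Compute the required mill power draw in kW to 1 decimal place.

W = 10 Wi (P80^-0.5 − F80^-0.5)
W = 10·16.4·(1/√162 − 1/√9153) = 10·16.4·(0.068115) = 11.1709 kWh/t
P = W·T = 11.1709·1771.1 = 19784.7 kW

P = 19784.7 kW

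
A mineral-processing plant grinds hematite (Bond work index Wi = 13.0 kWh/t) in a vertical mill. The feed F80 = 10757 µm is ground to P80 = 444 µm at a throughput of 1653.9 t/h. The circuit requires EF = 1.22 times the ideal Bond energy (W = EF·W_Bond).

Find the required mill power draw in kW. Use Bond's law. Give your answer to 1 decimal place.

W_Bond = 10·Wi·(1/√P₈₀ − 1/√F₈₀)
W = 10·13.0·(1/√444 − 1/√10757) = 10·13.0·(0.037816) = 4.9161 kWh/t
With EF = 1.22: W = 4.9161·1.22 = 5.9976 kWh/t
Mill draw = 5.9976 × 1653.9 = 9919.5 kW

P = 9919.5 kW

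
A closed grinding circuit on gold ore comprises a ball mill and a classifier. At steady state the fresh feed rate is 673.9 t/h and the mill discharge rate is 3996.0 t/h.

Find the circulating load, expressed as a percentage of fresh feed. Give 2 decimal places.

Discharge = new feed + return, hence
R = M − F = 3996.0 − 673.9 = 3322.1 t/h
CL = 100·R/F = 100·3322.1/673.9 = 492.97 %

CL = 492.97 %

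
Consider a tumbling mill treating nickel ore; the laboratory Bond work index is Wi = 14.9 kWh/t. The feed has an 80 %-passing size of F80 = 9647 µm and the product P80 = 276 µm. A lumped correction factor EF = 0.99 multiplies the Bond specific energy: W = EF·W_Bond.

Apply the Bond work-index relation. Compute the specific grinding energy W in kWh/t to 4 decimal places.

W = 7.3772 kWh/t

W = 10 Wi (1/√P80 − 1/√F80)  [Bond]
1/√276 = 0.060193;  1/√9647 = 0.010181
W = 10·14.9·(0.060193 − 0.010181) = 7.4517 kWh/t
Apply correction: 7.4517 × 0.99 = 7.3772 kWh/t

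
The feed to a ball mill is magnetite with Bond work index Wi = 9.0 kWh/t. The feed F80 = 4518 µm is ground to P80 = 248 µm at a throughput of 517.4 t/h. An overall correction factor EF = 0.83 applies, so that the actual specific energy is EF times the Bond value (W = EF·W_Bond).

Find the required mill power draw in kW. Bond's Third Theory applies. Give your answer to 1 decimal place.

W = 10 Wi (P80^-0.5 − F80^-0.5)
W = 10·9.0·(1/√248 − 1/√4518) = 10·9.0·(0.048623) = 4.3760 kWh/t
With EF = 0.83: W = 4.3760·0.83 = 3.6321 kWh/t
P_mill = W·ṁ = 3.6321·517.4 = 1879.3 kW

P = 1879.3 kW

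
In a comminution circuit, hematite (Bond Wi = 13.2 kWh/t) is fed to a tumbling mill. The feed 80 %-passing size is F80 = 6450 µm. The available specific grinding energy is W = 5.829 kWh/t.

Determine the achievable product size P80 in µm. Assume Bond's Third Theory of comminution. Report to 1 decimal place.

W = 10·Wi·[P80^(−½) − F80^(−½)]
1/√P80 = 1/√F80 + W/(10·Wi)
  = 5.8290/(10·13.2) + 1/√6450 = 0.044159 + 0.012451 = 0.056611
P80 = (1/0.056611)² = 17.6646² = 312.04 µm

P80 = 312.0 µm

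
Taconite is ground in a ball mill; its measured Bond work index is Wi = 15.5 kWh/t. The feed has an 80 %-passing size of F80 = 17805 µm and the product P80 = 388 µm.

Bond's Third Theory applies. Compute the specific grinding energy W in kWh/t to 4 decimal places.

W = 6.7073 kWh/t

W = 10 Wi (1/√P80 − 1/√F80)  [Bond]
1/√388 = 0.050767;  1/√17805 = 0.007494
W = 10·15.5·(0.050767 − 0.007494) = 6.7073 kWh/t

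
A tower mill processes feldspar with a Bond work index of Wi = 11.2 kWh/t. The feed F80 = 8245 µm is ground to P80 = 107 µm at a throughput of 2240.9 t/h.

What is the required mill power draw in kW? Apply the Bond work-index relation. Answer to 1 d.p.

P = 21499.2 kW

W = 10 Wi / √P80 − 10 Wi / √F80
W = 10·11.2·(1/√107 − 1/√8245) = 10·11.2·(0.085661) = 9.5940 kWh/t
P = W·T = 9.5940·2240.9 = 21499.2 kW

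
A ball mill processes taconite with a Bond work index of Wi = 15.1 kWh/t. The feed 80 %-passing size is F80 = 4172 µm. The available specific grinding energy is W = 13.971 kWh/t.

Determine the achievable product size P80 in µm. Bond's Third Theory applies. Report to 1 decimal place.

W = 10 Wi / √P80 − 10 Wi / √F80
1/√P80 = 1/√F80 + W/(10·Wi)
  = 13.9710/(10·15.1) + 1/√4172 = 0.092523 + 0.015482 = 0.108005
P80 = (1/0.108005)² = 9.2588² = 85.73 µm

P80 = 85.7 µm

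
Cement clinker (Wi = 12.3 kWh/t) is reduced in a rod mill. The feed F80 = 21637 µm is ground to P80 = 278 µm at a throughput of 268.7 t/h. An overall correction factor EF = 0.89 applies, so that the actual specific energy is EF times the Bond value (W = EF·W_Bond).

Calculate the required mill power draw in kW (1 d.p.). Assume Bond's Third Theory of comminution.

W = 10 Wi / √P80 − 10 Wi / √F80
W = 10·12.3·(1/√278 − 1/√21637) = 10·12.3·(0.053178) = 6.5409 kWh/t
With EF = 0.89: W = 6.5409·0.89 = 5.8214 kWh/t
P_mill = W·ṁ = 5.8214·268.7 = 1564.2 kW

P = 1564.2 kW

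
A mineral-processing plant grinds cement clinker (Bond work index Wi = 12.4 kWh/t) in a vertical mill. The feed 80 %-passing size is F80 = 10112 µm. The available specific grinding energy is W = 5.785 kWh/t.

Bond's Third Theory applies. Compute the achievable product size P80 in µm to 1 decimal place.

P80 = 312.2 µm

W = 10 Wi (1/√P80 − 1/√F80)  [Bond]
P80^(−½) = W/(10 Wi) + F80^(−½)
  = 5.7850/(10·12.4) + 1/√10112 = 0.046653 + 0.009944 = 0.056598
P80 = (1/0.056598)² = 17.6686² = 312.18 µm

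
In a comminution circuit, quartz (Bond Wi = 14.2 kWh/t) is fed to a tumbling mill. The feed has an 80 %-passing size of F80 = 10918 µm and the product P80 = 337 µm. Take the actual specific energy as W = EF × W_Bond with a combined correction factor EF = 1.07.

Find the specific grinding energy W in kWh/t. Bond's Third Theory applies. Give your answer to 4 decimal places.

Bond: W = 10·Wi·(1/√P80 − 1/√F80)
1/√337 = 0.054473;  1/√10918 = 0.009570
W = 10·14.2·(0.054473 − 0.009570) = 6.3762 kWh/t
W_actual = 1.07 × 6.3762 = 6.8226 kWh/t

W = 6.8226 kWh/t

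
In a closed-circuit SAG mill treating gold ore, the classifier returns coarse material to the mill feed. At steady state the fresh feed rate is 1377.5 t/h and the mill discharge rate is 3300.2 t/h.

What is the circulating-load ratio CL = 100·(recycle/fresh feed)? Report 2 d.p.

Mill node: discharge = fresh + recycle.
R = M − F = 3300.2 − 1377.5 = 1922.7 t/h
CL = 100·R/F = 100·1922.7/1377.5 = 139.58 %

CL = 139.58 %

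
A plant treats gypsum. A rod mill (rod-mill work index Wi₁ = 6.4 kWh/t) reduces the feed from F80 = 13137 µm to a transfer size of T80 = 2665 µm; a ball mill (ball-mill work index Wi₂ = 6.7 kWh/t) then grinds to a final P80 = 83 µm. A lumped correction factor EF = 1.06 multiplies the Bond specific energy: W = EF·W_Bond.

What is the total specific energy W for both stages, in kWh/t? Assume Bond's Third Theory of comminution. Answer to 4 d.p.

W = 7.1420 kWh/t

W_Bond = 10·Wi·(1/√P₈₀ − 1/√F₈₀)
Stage 1 (13137→2665 µm, Wi₁=6.4): W₁ = 10·6.4·(0.019371 − 0.008725) = 0.6814 kWh/t
Stage 2 (2665→83 µm, Wi₂=6.7): W₂ = 10·6.7·(0.109764 − 0.019371) = 6.0564 kWh/t
W = W₁ + W₂ = 0.6814 + 6.0564 = 6.7377 kWh/t
With EF = 1.06: W = 6.7377·1.06 = 7.1420 kWh/t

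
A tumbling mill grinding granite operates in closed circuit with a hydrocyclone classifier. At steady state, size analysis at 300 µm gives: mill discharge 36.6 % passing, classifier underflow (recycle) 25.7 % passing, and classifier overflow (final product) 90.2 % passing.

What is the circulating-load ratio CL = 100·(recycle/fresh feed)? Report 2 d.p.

CL = 491.74 %

Classifier node, passing 300 µm:
Fd + Rd = Ru + Fo ⇒ R/F = (o−d)/(d−u)
r = (90.2 − 36.6)/(36.6 − 25.7) = 53.6/10.9 = 4.9174
CL = 100·r = 491.74 %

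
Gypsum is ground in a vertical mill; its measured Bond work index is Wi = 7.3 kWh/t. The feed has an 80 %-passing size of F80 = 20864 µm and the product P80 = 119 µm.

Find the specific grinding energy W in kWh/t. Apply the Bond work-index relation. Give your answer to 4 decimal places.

W = 6.1865 kWh/t

W = 10 Wi (1/√P80 − 1/√F80)  [Bond]
1/√119 = 0.091670;  1/√20864 = 0.006923
W = 10·7.3·(0.091670 − 0.006923) = 6.1865 kWh/t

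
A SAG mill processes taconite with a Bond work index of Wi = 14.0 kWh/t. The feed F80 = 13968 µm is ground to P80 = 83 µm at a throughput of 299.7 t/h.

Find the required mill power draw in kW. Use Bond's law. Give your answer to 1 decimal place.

P = 4250.5 kW

W = 10 Wi (P80^-0.5 − F80^-0.5)
W = 10·14.0·(1/√83 − 1/√13968) = 10·14.0·(0.101303) = 14.1824 kWh/t
P_mill = W·ṁ = 14.1824·299.7 = 4250.5 kW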